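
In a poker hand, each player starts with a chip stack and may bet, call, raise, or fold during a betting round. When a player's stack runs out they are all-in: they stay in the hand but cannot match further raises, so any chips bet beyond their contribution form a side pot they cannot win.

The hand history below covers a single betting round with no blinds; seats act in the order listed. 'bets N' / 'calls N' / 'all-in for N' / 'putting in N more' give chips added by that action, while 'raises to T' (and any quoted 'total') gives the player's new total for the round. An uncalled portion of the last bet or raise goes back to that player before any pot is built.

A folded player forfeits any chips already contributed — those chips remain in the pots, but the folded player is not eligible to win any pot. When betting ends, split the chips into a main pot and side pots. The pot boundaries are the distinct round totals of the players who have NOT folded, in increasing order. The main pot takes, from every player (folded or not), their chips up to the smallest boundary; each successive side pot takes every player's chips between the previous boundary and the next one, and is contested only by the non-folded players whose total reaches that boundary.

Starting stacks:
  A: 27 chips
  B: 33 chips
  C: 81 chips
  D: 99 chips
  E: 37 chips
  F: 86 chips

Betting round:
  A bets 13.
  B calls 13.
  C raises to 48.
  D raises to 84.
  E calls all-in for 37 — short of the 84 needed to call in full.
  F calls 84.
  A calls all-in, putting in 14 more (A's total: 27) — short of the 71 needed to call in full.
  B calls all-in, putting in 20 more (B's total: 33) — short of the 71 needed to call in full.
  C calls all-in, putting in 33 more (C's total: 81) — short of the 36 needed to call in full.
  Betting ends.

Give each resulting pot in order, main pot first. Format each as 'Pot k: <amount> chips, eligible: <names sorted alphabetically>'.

Pot 1: 162 chips, eligible: A, B, C, D, E, F
Pot 2: 30 chips, eligible: B, C, D, E, F
Pot 3: 16 chips, eligible: C, D, E, F
Pot 4: 132 chips, eligible: C, D, F
Pot 5: 6 chips, eligible: D, F

Derivation:
Contributions: A=27, B=33, C=81, D=84, E=37, F=84
Pot levels (distinct totals of non-folded players): 27, 33, 37, 81, 84
Layer 1-27: 27 each from A, B, C, D, E, F = 27*6 = 162 chips; eligible A, B, C, D, E, F
Layer 28-33: 6 each from B, C, D, E, F = 6*5 = 30 chips; eligible B, C, D, E, F
Layer 34-37: 4 each from C, D, E, F = 4*4 = 16 chips; eligible C, D, E, F
Layer 38-81: 44 each from C, D, F = 44*3 = 132 chips; eligible C, D, F
Layer 82-84: 3 each from D, F = 3*2 = 6 chips; eligible D, F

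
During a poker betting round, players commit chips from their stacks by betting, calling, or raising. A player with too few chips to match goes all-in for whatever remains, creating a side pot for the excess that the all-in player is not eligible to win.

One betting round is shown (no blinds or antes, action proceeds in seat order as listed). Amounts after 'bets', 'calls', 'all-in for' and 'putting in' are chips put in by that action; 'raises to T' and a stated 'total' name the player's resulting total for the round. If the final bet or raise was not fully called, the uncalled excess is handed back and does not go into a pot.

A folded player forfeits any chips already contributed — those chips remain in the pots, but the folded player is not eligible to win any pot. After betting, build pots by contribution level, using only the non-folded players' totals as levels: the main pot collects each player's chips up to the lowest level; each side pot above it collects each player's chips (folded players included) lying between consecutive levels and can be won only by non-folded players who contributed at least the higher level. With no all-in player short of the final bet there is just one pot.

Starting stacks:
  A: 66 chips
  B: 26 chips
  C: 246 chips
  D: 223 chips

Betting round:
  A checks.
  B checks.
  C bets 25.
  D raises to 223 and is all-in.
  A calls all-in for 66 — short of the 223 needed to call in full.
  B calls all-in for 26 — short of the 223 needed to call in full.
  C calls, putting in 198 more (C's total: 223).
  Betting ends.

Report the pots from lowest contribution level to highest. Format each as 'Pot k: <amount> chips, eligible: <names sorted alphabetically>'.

Pot 1: 104 chips, eligible: A, B, C, D
Pot 2: 120 chips, eligible: A, C, D
Pot 3: 314 chips, eligible: C, D

Derivation:
Contributions: A=66, B=26, C=223, D=223
Pot levels (distinct totals of non-folded players): 26, 66, 223
Layer 1-26: 26 each from A, B, C, D = 26*4 = 104 chips; eligible A, B, C, D
Layer 27-66: 40 each from A, C, D = 40*3 = 120 chips; eligible A, C, D
Layer 67-223: 157 each from C, D = 157*2 = 314 chips; eligible C, D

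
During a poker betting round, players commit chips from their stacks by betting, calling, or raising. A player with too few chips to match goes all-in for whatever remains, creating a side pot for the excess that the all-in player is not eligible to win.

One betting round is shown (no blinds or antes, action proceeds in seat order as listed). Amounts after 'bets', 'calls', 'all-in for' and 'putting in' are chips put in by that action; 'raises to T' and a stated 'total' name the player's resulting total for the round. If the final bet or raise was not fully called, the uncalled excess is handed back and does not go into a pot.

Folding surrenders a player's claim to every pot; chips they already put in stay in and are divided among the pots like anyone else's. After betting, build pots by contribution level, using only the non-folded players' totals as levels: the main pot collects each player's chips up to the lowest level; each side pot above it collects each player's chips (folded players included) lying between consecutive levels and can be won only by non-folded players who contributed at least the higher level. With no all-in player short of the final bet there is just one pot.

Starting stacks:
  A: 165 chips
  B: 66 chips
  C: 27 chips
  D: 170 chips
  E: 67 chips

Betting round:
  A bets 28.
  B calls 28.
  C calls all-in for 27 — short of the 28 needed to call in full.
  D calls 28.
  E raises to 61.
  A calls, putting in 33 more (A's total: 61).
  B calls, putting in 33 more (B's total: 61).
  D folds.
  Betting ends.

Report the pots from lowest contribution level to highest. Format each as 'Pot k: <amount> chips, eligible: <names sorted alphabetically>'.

Pot 1: 135 chips, eligible: A, B, C, E
Pot 2: 103 chips, eligible: A, B, E

Derivation:
Contributions: A=61, B=61, C=27, D=28, E=61
Folded: D
Pot levels (distinct totals of non-folded players): 27, 61
Layer 1-27: 27 each from A, B, C, D, E = 27*5 = 135 chips; eligible A, B, C, E
Layer 28-61: A 34 + B 34 + D 1 + E 34 = 103 chips; eligible A, B, E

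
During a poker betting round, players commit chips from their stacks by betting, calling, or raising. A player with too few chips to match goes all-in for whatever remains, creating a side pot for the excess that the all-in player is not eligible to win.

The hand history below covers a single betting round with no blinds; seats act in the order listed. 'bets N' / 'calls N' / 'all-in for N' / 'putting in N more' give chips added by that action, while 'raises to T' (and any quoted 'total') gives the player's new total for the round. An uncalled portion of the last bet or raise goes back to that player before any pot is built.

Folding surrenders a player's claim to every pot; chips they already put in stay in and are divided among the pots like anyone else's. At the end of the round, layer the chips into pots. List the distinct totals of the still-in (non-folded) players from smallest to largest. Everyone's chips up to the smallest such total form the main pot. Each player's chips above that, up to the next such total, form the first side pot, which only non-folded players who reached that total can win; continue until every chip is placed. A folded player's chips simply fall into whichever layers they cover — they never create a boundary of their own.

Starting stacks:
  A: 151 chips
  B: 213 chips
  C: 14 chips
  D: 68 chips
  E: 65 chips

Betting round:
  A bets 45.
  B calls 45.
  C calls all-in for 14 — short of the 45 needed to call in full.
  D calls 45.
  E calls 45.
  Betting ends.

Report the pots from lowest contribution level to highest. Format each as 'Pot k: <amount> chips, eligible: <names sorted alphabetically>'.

Contributions: A=45, B=45, C=14, D=45, E=45
Pot levels (distinct totals of non-folded players): 14, 45
Layer 1-14: 14 each from A, B, C, D, E = 14*5 = 70 chips; eligible A, B, C, D, E
Layer 15-45: 31 each from A, B, D, E = 31*4 = 124 chips; eligible A, B, D, E

Pot 1: 70 chips, eligible: A, B, C, D, E
Pot 2: 124 chips, eligible: A, B, D, E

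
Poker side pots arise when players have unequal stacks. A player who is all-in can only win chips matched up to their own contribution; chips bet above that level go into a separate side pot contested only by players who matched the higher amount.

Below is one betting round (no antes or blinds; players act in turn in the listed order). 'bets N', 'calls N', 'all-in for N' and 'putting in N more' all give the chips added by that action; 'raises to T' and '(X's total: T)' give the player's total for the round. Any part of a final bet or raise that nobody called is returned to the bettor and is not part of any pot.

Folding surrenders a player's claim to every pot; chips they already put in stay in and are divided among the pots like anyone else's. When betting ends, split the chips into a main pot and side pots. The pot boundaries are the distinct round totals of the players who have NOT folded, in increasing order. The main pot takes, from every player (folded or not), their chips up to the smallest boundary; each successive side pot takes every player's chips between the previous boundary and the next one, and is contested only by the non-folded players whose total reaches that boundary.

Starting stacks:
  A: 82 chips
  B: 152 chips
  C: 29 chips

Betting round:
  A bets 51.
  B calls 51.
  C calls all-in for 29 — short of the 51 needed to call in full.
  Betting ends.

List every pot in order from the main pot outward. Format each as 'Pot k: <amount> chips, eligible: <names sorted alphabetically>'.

Contributions: A=51, B=51, C=29
Pot levels (distinct totals of non-folded players): 29, 51
Layer 1-29: 29 each from A, B, C = 29*3 = 87 chips; eligible A, B, C
Layer 30-51: 22 each from A, B = 22*2 = 44 chips; eligible A, B

Pot 1: 87 chips, eligible: A, B, C
Pot 2: 44 chips, eligible: A, B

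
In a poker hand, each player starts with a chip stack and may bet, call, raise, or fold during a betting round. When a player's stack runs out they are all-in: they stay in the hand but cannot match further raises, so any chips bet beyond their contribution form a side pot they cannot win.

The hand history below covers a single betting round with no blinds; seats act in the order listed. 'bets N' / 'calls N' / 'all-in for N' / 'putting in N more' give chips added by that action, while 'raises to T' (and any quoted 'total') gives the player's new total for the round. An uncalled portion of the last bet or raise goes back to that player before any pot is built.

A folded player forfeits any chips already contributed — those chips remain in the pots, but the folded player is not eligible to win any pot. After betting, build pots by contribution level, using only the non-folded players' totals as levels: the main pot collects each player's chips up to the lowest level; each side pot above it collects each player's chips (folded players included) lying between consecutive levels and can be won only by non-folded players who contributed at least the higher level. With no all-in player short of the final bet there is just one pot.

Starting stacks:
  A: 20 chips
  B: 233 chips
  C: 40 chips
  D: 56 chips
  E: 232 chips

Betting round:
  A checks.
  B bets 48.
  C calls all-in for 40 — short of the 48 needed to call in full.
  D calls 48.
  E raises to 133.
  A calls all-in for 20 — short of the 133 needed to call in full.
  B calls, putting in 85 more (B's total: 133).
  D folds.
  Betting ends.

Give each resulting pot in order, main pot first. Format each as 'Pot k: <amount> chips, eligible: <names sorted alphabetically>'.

Pot 1: 100 chips, eligible: A, B, C, E
Pot 2: 80 chips, eligible: B, C, E
Pot 3: 194 chips, eligible: B, E

Derivation:
Contributions: A=20, B=133, C=40, D=48, E=133
Folded: D
Pot levels (distinct totals of non-folded players): 20, 40, 133
Layer 1-20: 20 each from A, B, C, D, E = 20*5 = 100 chips; eligible A, B, C, E
Layer 21-40: 20 each from B, C, D, E = 20*4 = 80 chips; eligible B, C, E
Layer 41-133: B 93 + D 8 + E 93 = 194 chips; eligible B, E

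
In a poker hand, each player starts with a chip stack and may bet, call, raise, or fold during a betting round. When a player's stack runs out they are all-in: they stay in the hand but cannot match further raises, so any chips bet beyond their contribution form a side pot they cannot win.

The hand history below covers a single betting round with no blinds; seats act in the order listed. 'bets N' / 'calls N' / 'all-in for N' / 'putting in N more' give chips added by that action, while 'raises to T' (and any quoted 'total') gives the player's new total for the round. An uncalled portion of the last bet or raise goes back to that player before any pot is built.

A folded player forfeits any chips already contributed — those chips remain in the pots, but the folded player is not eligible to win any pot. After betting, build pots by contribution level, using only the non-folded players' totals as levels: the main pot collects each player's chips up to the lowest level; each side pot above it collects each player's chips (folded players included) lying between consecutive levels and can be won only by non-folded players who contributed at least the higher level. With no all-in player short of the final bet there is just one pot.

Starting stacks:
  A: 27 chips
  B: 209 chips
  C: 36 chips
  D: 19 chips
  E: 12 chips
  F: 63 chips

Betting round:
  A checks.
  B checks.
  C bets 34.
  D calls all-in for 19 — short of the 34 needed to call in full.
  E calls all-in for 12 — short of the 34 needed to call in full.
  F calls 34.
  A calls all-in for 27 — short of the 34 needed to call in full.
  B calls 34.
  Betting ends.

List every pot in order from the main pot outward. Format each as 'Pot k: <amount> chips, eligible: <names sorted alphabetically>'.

Contributions: A=27, B=34, C=34, D=19, E=12, F=34
Pot levels (distinct totals of non-folded players): 12, 19, 27, 34
Layer 1-12: 12 each from A, B, C, D, E, F = 12*6 = 72 chips; eligible A, B, C, D, E, F
Layer 13-19: 7 each from A, B, C, D, F = 7*5 = 35 chips; eligible A, B, C, D, F
Layer 20-27: 8 each from A, B, C, F = 8*4 = 32 chips; eligible A, B, C, F
Layer 28-34: 7 each from B, C, F = 7*3 = 21 chips; eligible B, C, F

Pot 1: 72 chips, eligible: A, B, C, D, E, F
Pot 2: 35 chips, eligible: A, B, C, D, F
Pot 3: 32 chips, eligible: A, B, C, F
Pot 4: 21 chips, eligible: B, C, F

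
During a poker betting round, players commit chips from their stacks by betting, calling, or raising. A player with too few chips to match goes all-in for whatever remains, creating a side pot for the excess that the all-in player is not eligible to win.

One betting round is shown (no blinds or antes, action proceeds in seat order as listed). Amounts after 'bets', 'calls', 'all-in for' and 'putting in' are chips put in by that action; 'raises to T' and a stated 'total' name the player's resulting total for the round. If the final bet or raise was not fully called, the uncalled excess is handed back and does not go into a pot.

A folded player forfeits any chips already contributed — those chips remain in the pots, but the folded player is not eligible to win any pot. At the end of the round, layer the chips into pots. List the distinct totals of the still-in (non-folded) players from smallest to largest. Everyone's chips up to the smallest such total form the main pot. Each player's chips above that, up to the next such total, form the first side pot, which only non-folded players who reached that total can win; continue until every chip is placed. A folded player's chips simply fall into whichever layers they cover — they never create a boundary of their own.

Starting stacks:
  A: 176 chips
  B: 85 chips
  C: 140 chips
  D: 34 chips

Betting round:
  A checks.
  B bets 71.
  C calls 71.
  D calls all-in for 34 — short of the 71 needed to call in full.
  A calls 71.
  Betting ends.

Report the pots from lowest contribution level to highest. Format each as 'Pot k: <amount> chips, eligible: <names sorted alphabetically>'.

Pot 1: 136 chips, eligible: A, B, C, D
Pot 2: 111 chips, eligible: A, B, C

Derivation:
Contributions: A=71, B=71, C=71, D=34
Pot levels (distinct totals of non-folded players): 34, 71
Layer 1-34: 34 each from A, B, C, D = 34*4 = 136 chips; eligible A, B, C, D
Layer 35-71: 37 each from A, B, C = 37*3 = 111 chips; eligible A, B, C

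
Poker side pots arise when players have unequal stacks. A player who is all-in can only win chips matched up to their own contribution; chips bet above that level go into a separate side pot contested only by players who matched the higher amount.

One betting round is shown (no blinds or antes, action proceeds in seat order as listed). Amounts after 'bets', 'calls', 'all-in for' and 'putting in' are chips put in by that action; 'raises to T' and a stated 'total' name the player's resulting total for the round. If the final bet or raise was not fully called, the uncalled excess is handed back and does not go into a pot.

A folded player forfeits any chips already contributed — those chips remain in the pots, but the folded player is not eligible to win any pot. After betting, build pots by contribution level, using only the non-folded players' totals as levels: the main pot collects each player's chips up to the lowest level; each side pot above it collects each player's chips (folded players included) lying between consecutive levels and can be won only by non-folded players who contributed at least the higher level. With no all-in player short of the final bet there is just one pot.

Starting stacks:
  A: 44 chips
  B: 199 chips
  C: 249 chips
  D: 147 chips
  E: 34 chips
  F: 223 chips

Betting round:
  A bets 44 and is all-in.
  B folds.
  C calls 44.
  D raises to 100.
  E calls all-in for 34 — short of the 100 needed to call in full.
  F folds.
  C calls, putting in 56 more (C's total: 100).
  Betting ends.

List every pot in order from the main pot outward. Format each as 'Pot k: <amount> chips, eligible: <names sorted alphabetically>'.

Pot 1: 136 chips, eligible: A, C, D, E
Pot 2: 30 chips, eligible: A, C, D
Pot 3: 112 chips, eligible: C, D

Derivation:
Contributions: A=44, C=100, D=100, E=34
Folded: B, F
Pot levels (distinct totals of non-folded players): 34, 44, 100
Layer 1-34: 34 each from A, C, D, E = 34*4 = 136 chips; eligible A, C, D, E
Layer 35-44: 10 each from A, C, D = 10*3 = 30 chips; eligible A, C, D
Layer 45-100: 56 each from C, D = 56*2 = 112 chips; eligible C, D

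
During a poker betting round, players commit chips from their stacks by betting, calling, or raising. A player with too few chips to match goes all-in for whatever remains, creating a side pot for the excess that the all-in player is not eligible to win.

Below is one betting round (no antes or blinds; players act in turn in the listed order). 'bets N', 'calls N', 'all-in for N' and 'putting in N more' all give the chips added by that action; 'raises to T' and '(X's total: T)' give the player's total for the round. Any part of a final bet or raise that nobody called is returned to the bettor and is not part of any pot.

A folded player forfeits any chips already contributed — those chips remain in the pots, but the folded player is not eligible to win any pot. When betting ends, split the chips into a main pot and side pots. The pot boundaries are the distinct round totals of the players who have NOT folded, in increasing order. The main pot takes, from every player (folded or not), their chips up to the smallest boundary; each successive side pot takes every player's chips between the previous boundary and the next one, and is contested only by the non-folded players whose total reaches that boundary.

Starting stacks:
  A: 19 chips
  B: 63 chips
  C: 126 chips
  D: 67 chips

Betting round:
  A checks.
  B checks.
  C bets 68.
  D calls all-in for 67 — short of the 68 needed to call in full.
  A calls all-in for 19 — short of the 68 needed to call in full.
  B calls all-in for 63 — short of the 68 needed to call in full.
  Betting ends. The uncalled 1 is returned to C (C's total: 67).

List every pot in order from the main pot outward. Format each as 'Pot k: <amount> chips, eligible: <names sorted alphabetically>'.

Contributions (after 1 returned to C): A=19, B=63, C=67, D=67
Pot levels (distinct totals of non-folded players): 19, 63, 67
Layer 1-19: 19 each from A, B, C, D = 19*4 = 76 chips; eligible A, B, C, D
Layer 20-63: 44 each from B, C, D = 44*3 = 132 chips; eligible B, C, D
Layer 64-67: 4 each from C, D = 4*2 = 8 chips; eligible C, D

Pot 1: 76 chips, eligible: A, B, C, D
Pot 2: 132 chips, eligible: B, C, D
Pot 3: 8 chips, eligible: C, D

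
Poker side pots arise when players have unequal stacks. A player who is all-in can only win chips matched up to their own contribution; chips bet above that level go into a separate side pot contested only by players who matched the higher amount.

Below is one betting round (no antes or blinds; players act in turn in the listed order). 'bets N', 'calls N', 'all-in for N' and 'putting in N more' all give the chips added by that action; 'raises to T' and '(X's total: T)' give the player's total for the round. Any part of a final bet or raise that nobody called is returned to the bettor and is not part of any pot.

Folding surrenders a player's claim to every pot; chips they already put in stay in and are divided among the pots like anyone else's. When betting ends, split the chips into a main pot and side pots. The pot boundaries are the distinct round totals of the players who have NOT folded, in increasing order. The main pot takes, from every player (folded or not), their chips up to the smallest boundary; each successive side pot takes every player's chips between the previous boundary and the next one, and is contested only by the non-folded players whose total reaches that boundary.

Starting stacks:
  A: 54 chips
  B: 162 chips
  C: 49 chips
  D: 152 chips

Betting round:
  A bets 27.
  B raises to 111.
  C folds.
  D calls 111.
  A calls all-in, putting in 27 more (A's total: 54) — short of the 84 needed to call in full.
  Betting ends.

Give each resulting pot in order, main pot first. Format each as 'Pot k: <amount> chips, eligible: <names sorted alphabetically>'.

Contributions: A=54, B=111, D=111
Folded: C
Pot levels (distinct totals of non-folded players): 54, 111
Layer 1-54: 54 each from A, B, D = 54*3 = 162 chips; eligible A, B, D
Layer 55-111: 57 each from B, D = 57*2 = 114 chips; eligible B, D

Pot 1: 162 chips, eligible: A, B, D
Pot 2: 114 chips, eligible: B, D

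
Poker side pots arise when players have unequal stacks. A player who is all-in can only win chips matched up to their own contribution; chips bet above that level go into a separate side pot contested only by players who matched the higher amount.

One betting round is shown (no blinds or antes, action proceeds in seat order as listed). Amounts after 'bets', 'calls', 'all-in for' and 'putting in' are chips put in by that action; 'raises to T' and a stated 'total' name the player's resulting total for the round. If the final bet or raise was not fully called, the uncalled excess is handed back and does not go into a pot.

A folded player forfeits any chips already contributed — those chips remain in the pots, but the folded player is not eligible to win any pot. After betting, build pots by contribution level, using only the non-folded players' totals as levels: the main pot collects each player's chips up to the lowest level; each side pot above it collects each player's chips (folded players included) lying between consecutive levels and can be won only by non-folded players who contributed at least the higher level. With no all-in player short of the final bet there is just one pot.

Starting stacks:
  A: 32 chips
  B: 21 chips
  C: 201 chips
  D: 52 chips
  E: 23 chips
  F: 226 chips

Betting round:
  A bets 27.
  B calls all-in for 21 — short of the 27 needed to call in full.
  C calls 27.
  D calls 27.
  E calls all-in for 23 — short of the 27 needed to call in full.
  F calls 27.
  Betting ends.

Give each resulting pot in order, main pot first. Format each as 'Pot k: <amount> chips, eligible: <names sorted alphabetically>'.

Contributions: A=27, B=21, C=27, D=27, E=23, F=27
Pot levels (distinct totals of non-folded players): 21, 23, 27
Layer 1-21: 21 each from A, B, C, D, E, F = 21*6 = 126 chips; eligible A, B, C, D, E, F
Layer 22-23: 2 each from A, C, D, E, F = 2*5 = 10 chips; eligible A, C, D, E, F
Layer 24-27: 4 each from A, C, D, F = 4*4 = 16 chips; eligible A, C, D, F

Pot 1: 126 chips, eligible: A, B, C, D, E, F
Pot 2: 10 chips, eligible: A, C, D, E, F
Pot 3: 16 chips, eligible: A, C, D, F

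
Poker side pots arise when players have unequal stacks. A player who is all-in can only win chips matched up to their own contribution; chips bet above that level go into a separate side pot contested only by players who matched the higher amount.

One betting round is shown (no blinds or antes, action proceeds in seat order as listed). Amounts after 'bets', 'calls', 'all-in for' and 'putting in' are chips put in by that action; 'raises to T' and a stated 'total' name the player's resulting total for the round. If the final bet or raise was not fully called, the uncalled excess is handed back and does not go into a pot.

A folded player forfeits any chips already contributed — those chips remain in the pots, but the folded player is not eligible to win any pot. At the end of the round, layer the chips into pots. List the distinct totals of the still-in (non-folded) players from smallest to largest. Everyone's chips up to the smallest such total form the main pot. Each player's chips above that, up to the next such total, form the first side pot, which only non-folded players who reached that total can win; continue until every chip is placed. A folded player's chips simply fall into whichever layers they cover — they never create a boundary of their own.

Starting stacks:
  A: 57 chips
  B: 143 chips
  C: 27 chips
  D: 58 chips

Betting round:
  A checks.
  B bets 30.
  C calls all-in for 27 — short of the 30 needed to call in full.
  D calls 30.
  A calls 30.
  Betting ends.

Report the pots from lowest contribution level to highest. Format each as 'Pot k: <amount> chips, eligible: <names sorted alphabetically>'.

Contributions: A=30, B=30, C=27, D=30
Pot levels (distinct totals of non-folded players): 27, 30
Layer 1-27: 27 each from A, B, C, D = 27*4 = 108 chips; eligible A, B, C, D
Layer 28-30: 3 each from A, B, D = 3*3 = 9 chips; eligible A, B, D

Pot 1: 108 chips, eligible: A, B, C, D
Pot 2: 9 chips, eligible: A, B, D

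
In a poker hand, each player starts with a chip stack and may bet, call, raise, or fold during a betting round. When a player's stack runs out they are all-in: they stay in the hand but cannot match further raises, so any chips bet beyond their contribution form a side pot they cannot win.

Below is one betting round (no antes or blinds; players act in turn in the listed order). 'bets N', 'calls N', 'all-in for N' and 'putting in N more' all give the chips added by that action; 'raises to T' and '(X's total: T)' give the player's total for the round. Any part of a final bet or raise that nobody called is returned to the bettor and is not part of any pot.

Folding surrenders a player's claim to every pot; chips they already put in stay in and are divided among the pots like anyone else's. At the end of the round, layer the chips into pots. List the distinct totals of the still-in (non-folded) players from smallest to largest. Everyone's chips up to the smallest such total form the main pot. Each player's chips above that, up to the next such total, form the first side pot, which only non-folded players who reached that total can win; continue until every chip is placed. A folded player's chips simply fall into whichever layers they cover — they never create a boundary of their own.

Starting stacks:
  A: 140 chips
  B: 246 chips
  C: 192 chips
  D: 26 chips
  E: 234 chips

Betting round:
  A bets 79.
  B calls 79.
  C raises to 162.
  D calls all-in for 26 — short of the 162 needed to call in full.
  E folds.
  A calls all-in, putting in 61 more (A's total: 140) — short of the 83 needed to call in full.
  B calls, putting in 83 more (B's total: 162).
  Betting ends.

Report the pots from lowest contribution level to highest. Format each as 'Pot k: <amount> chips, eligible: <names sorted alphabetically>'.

Contributions: A=140, B=162, C=162, D=26
Folded: E
Pot levels (distinct totals of non-folded players): 26, 140, 162
Layer 1-26: 26 each from A, B, C, D = 26*4 = 104 chips; eligible A, B, C, D
Layer 27-140: 114 each from A, B, C = 114*3 = 342 chips; eligible A, B, C
Layer 141-162: 22 each from B, C = 22*2 = 44 chips; eligible B, C

Pot 1: 104 chips, eligible: A, B, C, D
Pot 2: 342 chips, eligible: A, B, C
Pot 3: 44 chips, eligible: B, C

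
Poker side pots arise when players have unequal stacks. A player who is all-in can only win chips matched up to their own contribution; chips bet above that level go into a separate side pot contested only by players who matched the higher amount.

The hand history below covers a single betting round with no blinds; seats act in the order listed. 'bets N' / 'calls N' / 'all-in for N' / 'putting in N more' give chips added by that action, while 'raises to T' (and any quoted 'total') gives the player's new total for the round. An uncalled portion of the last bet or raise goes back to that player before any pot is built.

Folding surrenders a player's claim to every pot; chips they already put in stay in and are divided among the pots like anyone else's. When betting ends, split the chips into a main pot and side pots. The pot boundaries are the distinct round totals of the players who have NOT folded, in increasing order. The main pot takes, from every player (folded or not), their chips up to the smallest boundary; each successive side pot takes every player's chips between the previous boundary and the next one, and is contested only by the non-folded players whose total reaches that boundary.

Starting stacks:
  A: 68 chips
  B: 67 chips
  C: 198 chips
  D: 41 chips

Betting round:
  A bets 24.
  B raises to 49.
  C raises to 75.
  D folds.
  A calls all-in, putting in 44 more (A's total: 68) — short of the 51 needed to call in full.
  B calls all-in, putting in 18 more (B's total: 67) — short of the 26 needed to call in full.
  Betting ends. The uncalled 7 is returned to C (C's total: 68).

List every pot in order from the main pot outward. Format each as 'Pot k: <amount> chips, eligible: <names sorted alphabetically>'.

Pot 1: 201 chips, eligible: A, B, C
Pot 2: 2 chips, eligible: A, C

Derivation:
Contributions (after 7 returned to C): A=68, B=67, C=68
Folded: D
Pot levels (distinct totals of non-folded players): 67, 68
Layer 1-67: 67 each from A, B, C = 67*3 = 201 chips; eligible A, B, C
Layer 68-68: 1 each from A, C = 1*2 = 2 chips; eligible A, C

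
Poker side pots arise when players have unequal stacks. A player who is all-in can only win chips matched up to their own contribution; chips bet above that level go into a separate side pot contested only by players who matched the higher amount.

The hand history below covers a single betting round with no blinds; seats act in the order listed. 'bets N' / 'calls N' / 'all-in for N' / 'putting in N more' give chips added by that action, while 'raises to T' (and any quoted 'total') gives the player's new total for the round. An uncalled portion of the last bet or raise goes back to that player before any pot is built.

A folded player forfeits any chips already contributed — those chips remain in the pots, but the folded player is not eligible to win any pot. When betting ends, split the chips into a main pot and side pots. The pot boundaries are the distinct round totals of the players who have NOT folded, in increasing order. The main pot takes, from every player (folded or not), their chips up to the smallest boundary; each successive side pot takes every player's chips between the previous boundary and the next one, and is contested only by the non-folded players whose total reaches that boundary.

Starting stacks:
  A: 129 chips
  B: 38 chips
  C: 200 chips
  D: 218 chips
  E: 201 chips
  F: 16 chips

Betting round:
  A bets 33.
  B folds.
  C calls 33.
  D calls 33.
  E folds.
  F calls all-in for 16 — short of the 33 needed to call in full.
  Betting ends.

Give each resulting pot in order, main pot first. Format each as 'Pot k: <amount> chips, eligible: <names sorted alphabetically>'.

Pot 1: 64 chips, eligible: A, C, D, F
Pot 2: 51 chips, eligible: A, C, D

Derivation:
Contributions: A=33, C=33, D=33, F=16
Folded: B, E
Pot levels (distinct totals of non-folded players): 16, 33
Layer 1-16: 16 each from A, C, D, F = 16*4 = 64 chips; eligible A, C, D, F
Layer 17-33: 17 each from A, C, D = 17*3 = 51 chips; eligible A, C, D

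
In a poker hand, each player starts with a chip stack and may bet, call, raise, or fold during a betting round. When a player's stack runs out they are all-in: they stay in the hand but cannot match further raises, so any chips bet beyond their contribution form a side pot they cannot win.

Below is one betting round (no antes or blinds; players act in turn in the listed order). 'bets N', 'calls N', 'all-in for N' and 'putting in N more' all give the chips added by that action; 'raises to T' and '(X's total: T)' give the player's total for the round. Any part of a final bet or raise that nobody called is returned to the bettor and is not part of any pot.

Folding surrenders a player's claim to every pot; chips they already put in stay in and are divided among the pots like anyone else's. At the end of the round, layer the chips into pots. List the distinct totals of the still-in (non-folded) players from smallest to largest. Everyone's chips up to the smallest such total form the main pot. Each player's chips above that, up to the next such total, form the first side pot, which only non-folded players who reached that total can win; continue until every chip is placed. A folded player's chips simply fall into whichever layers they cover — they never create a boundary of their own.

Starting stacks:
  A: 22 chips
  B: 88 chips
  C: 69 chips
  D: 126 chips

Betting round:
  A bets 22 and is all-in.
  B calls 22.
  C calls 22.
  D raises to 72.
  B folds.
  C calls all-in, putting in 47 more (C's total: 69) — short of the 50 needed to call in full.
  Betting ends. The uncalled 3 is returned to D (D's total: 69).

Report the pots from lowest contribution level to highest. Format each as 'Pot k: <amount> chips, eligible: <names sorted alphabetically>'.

Pot 1: 88 chips, eligible: A, C, D
Pot 2: 94 chips, eligible: C, D

Derivation:
Contributions (after 3 returned to D): A=22, B=22, C=69, D=69
Folded: B
Pot levels (distinct totals of non-folded players): 22, 69
Layer 1-22: 22 each from A, B, C, D = 22*4 = 88 chips; eligible A, C, D
Layer 23-69: 47 each from C, D = 47*2 = 94 chips; eligible C, D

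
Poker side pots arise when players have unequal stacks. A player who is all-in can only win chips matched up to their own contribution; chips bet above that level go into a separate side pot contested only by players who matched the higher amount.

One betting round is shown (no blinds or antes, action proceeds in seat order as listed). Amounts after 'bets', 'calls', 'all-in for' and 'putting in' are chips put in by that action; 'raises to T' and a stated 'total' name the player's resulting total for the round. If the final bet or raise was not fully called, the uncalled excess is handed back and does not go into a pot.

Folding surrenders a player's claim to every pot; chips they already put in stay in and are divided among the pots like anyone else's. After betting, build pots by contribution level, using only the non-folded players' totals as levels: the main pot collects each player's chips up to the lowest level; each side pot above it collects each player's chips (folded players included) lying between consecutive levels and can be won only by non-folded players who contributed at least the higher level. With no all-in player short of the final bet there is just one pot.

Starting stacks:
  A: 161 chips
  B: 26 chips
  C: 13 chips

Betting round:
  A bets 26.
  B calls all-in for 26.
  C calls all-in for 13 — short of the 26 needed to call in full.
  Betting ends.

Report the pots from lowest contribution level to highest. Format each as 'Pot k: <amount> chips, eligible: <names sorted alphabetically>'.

Contributions: A=26, B=26, C=13
Pot levels (distinct totals of non-folded players): 13, 26
Layer 1-13: 13 each from A, B, C = 13*3 = 39 chips; eligible A, B, C
Layer 14-26: 13 each from A, B = 13*2 = 26 chips; eligible A, B

Pot 1: 39 chips, eligible: A, B, C
Pot 2: 26 chips, eligible: A, B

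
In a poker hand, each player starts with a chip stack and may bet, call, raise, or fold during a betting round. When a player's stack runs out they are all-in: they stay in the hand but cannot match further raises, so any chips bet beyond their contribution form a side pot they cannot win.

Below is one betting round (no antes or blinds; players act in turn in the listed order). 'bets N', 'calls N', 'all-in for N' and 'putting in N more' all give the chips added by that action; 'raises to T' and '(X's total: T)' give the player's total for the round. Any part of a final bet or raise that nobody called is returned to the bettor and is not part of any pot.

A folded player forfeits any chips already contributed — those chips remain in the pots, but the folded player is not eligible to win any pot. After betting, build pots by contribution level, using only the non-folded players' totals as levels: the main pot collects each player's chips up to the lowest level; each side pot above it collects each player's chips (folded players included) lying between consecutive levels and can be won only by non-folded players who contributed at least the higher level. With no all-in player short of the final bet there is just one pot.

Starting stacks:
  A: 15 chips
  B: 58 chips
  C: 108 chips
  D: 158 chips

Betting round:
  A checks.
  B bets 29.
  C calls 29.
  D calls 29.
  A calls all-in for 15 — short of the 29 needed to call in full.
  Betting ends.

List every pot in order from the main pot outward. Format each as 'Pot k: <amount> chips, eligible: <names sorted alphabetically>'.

Contributions: A=15, B=29, C=29, D=29
Pot levels (distinct totals of non-folded players): 15, 29
Layer 1-15: 15 each from A, B, C, D = 15*4 = 60 chips; eligible A, B, C, D
Layer 16-29: 14 each from B, C, D = 14*3 = 42 chips; eligible B, C, D

Pot 1: 60 chips, eligible: A, B, C, D
Pot 2: 42 chips, eligible: B, C, D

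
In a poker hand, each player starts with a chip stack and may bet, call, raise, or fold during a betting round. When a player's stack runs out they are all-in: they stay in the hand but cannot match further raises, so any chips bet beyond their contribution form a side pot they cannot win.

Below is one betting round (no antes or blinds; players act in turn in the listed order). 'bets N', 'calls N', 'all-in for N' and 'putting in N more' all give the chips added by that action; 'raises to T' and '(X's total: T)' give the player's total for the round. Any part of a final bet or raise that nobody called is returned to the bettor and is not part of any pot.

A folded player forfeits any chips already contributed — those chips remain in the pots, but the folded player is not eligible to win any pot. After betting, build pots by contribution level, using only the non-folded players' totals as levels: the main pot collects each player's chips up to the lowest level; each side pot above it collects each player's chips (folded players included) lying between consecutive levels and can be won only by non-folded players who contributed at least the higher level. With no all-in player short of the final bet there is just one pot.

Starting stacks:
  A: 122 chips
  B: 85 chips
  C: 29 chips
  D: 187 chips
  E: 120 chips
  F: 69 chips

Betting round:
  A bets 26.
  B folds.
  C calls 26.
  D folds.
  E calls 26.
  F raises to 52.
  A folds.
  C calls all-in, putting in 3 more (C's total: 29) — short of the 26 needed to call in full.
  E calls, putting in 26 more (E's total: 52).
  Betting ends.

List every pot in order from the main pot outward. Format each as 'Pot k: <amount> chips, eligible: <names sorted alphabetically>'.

Contributions: A=26, C=29, E=52, F=52
Folded: A, B, D
Pot levels (distinct totals of non-folded players): 29, 52
Layer 1-29: A 26 + C 29 + E 29 + F 29 = 113 chips; eligible C, E, F
Layer 30-52: 23 each from E, F = 23*2 = 46 chips; eligible E, F

Pot 1: 113 chips, eligible: C, E, F
Pot 2: 46 chips, eligible: E, F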